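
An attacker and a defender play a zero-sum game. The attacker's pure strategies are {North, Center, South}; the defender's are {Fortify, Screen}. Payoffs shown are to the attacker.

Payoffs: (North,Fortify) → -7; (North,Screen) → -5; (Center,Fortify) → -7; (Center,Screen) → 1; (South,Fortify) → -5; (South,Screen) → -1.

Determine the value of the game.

-5

Row minima: North → -7, Center → -7, South → -5; maximin = -5.
Column maxima: Fortify → -5, Screen → 1; minimax = -5.
Since maximin = minimax = -5, there is a saddle point and the value is -5.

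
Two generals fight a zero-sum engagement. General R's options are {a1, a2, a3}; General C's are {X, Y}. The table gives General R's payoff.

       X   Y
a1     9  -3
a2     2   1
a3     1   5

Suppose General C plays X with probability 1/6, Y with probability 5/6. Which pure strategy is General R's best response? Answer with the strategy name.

a3

Expected payoff of a1: (1/6)·9 + (5/6)·(-3) = -1.
Expected payoff of a2: (1/6)·2 + (5/6)·1 = 7/6.
Expected payoff of a3: (1/6)·1 + (5/6)·5 = 13/3.
The largest is 13/3, so General R's best response is a3.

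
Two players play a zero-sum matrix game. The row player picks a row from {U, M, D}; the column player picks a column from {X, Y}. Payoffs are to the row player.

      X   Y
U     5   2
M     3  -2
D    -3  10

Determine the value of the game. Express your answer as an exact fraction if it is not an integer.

7/2

Row minima: U → 2, M → -2, D → -3; maximin = 2.
Column maxima: X → 5, Y → 10; minimax = 5.
2 ≠ 5, so there is no saddle point; optimal play is mixed.
M is strictly dominated by U, so the row player never plays it.
On the remaining 2×2 (U, D vs X, Y):
Let the row player play U with probability p. Expected payoff against X: 5p + (-3)(1−p) = 8p − 3; against Y: 2p + 10(1−p) = −8p + 10.
Setting these equal: 8p − 3 = −8p + 10 ⇒ 16p = 13 ⇒ p = 13/16, and the value is (8)·(13/16) − 3 = 7/2.
For the column player: with q = P(X), equating U's and D's payoffs gives 3q + 2 = −13q + 10 ⇒ q = 1/2.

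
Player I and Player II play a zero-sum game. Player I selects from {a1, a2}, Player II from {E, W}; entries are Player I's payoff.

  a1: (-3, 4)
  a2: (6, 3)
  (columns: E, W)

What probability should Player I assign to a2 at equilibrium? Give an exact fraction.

7/10

Row minima: a1 → -3, a2 → 3; maximin = 3.
Column maxima: E → 6, W → 4; minimax = 4.
3 ≠ 4, so there is no saddle point; optimal play is mixed.
Let Player I play a1 with probability p. Expected payoff against E: (-3)p + 6(1−p) = −9p + 6; against W: 4p + 3(1−p) = p + 3.
Setting these equal: −9p + 6 = p + 3 ⇒ −10p = -3 ⇒ p = 3/10, and the value is (-9)·(3/10) + 6 = 33/10.
For Player II: with q = P(E), equating a1's and a2's payoffs gives −7q + 4 = 3q + 3 ⇒ q = 1/10.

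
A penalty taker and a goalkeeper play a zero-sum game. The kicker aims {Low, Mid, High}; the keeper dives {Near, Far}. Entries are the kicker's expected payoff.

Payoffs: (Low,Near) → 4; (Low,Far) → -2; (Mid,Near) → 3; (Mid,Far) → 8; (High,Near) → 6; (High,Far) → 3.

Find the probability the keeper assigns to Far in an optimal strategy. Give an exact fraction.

Row minima: Low → -2, Mid → 3, High → 3; maximin = 3.
Column maxima: Near → 6, Far → 8; minimax = 6.
3 ≠ 6, so there is no saddle point; optimal play is mixed.
Low is strictly dominated by High, so the kicker never plays it.
On the remaining 2×2 (Mid, High vs Near, Far):
Let the kicker play Mid with probability p. Expected payoff against Near: 3p + 6(1−p) = −3p + 6; against Far: 8p + 3(1−p) = 5p + 3.
Setting these equal: −3p + 6 = 5p + 3 ⇒ −8p = -3 ⇒ p = 3/8, and the value is (-3)·(3/8) + 6 = 39/8.
For the keeper: with q = P(Near), equating Mid's and High's payoffs gives −5q + 8 = 3q + 3 ⇒ q = 5/8.

3/8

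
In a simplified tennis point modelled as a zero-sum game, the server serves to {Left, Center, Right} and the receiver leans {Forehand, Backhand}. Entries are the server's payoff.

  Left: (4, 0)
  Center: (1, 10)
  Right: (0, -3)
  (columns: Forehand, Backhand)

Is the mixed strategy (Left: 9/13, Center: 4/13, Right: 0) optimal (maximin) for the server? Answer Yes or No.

Against Forehand this mix gives (9/13)·4 + (4/13)·1 = 40/13.
Against Backhand this mix gives (9/13)·0 + (4/13)·10 = 40/13.
All of the receiver's active replies (Forehand, Backhand) yield 40/13, and no column does worse for the server. The mix makes the receiver indifferent and guarantees 40/13, so it is optimal.

Yes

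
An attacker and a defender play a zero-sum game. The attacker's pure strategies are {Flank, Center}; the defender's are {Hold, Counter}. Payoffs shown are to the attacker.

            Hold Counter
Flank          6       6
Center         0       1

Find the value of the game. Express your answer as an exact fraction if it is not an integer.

Row minima: Flank → 6, Center → 0; maximin = 6.
Column maxima: Hold → 6, Counter → 6; minimax = 6.
Since maximin = minimax = 6, there is a saddle point and the value is 6.

6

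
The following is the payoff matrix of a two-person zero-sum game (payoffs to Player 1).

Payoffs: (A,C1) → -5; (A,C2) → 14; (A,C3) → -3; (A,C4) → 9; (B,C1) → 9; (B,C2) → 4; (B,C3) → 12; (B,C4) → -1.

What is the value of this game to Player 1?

Row minima: A → -5, B → -1; maximin = -1.
Column maxima: C1 → 9, C2 → 14, C3 → 12, C4 → 9; minimax = 9.
-1 ≠ 9, so there is no saddle point; optimal play is mixed.
C2 is strictly dominated by C4 (it gives Player 1 strictly more in every row), so Player 2 never plays it.
C3 is strictly dominated by C1 (it gives Player 1 strictly more in every row), so Player 2 never plays it.
On the remaining 2×2 (A, B vs C1, C4):
Let Player 1 play A with probability p. Expected payoff against C1: (-5)p + 9(1−p) = −14p + 9; against C4: 9p + (-1)(1−p) = 10p − 1.
Setting these equal: −14p + 9 = 10p − 1 ⇒ −24p = -10 ⇒ p = 5/12, and the value is (-14)·(5/12) + 9 = 19/6.
For Player 2: with q = P(C1), equating A's and B's payoffs gives −14q + 9 = 10q − 1 ⇒ q = 5/12.

19/6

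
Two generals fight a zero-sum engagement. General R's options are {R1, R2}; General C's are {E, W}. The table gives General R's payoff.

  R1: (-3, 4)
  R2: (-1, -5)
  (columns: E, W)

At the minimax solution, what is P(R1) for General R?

4/11

Row minima: R1 → -3, R2 → -5; maximin = -3.
Column maxima: E → -1, W → 4; minimax = -1.
-3 ≠ -1, so there is no saddle point; optimal play is mixed.
Let General R play R1 with probability p. Expected payoff against E: (-3)p + (-1)(1−p) = −2p − 1; against W: 4p + (-5)(1−p) = 9p − 5.
Setting these equal: −2p − 1 = 9p − 5 ⇒ −11p = -4 ⇒ p = 4/11, and the value is (-2)·(4/11) − 1 = -19/11.
For General C: with q = P(E), equating R1's and R2's payoffs gives −7q + 4 = 4q − 5 ⇒ q = 9/11.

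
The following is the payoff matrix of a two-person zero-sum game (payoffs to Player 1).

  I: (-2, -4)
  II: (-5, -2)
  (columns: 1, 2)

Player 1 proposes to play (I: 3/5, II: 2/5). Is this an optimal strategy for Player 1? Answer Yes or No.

Yes

Against 1 this mix gives (3/5)·(-2) + (2/5)·(-5) = -16/5.
Against 2 this mix gives (3/5)·(-4) + (2/5)·(-2) = -16/5.
All of Player 2's active replies (1, 2) yield -16/5, and no column does worse for Player 1. The mix makes Player 2 indifferent and guarantees -16/5, so it is optimal.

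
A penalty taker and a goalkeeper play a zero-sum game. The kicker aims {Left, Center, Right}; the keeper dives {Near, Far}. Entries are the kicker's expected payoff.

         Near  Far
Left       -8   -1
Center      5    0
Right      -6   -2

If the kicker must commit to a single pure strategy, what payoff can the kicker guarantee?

0

Row minima: Left → -8, Center → 0, Right → -6.
The best of these is 0.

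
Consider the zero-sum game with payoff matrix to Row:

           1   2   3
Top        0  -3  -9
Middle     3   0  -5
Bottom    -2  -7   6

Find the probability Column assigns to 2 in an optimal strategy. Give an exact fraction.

Row minima: Top → -9, Middle → -5, Bottom → -7; maximin = -5.
Column maxima: 1 → 3, 2 → 0, 3 → 6; minimax = 0.
-5 ≠ 0, so there is no saddle point; optimal play is mixed.
Top is strictly dominated by Middle, so Row never plays it.
1 is strictly dominated by 2 (it gives Row strictly more in every row), so Column never plays it.
On the remaining 2×2 (Middle, Bottom vs 2, 3):
Let Row play Middle with probability p. Expected payoff against 2: 0p + (-7)(1−p) = 7p − 7; against 3: (-5)p + 6(1−p) = −11p + 6.
Setting these equal: 7p − 7 = −11p + 6 ⇒ 18p = 13 ⇒ p = 13/18, and the value is (7)·(13/18) − 7 = -35/18.
For Column: with q = P(2), equating Middle's and Bottom's payoffs gives 5q − 5 = −13q + 6 ⇒ q = 11/18.

11/18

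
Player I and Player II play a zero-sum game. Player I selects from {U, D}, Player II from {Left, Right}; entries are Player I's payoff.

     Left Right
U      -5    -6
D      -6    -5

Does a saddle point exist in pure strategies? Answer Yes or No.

No

Row minima: U → -6, D → -6; maximin = -6.
Column maxima: Left → -5, Right → -5; minimax = -5.
-6 ≠ -5, so no pure-strategy equilibrium exists.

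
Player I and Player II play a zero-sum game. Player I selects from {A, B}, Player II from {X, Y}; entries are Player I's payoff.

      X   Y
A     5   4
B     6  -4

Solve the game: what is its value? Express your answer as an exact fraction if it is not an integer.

4

Row minima: A → 4, B → -4; maximin = 4.
Column maxima: X → 6, Y → 4; minimax = 4.
Since maximin = minimax = 4, there is a saddle point and the value is 4.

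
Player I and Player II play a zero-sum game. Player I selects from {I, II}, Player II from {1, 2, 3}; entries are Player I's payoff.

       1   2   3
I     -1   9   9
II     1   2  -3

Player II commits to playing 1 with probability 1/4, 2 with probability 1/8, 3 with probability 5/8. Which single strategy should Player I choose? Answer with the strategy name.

Expected payoff of I: (1/4)·(-1) + (1/8)·9 + (5/8)·9 = 13/2.
Expected payoff of II: (1/4)·1 + (1/8)·2 + (5/8)·(-3) = -11/8.
The largest is 13/2, so Player I's best response is I.

I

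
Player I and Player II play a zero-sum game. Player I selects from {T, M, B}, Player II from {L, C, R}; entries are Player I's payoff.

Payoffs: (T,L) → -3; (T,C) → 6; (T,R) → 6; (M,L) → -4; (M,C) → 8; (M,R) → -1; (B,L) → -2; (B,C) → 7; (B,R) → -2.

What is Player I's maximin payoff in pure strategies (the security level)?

-2

Row minima: T → -3, M → -4, B → -2.
The best of these is -2.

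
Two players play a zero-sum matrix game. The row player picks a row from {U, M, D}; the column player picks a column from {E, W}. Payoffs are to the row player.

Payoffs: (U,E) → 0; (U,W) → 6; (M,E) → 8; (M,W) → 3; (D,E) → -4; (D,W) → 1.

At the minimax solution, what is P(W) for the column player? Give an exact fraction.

8/11

Row minima: U → 0, M → 3, D → -4; maximin = 3.
Column maxima: E → 8, W → 6; minimax = 6.
3 ≠ 6, so there is no saddle point; optimal play is mixed.
D is strictly dominated by U, so the row player never plays it.
On the remaining 2×2 (U, M vs E, W):
Let the row player play U with probability p. Expected payoff against E: 0p + 8(1−p) = −8p + 8; against W: 6p + 3(1−p) = 3p + 3.
Setting these equal: −8p + 8 = 3p + 3 ⇒ −11p = -5 ⇒ p = 5/11, and the value is (-8)·(5/11) + 8 = 48/11.
For the column player: with q = P(E), equating U's and M's payoffs gives −6q + 6 = 5q + 3 ⇒ q = 3/11.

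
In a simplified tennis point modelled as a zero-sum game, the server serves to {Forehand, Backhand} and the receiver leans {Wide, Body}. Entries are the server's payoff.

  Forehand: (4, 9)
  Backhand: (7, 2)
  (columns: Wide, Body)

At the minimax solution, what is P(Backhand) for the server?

Row minima: Forehand → 4, Backhand → 2; maximin = 4.
Column maxima: Wide → 7, Body → 9; minimax = 7.
4 ≠ 7, so there is no saddle point; optimal play is mixed.
Let the server play Forehand with probability p. Expected payoff against Wide: 4p + 7(1−p) = −3p + 7; against Body: 9p + 2(1−p) = 7p + 2.
Setting these equal: −3p + 7 = 7p + 2 ⇒ −10p = -5 ⇒ p = 1/2, and the value is (-3)·(1/2) + 7 = 11/2.
For the receiver: with q = P(Wide), equating Forehand's and Backhand's payoffs gives −5q + 9 = 5q + 2 ⇒ q = 7/10.

1/2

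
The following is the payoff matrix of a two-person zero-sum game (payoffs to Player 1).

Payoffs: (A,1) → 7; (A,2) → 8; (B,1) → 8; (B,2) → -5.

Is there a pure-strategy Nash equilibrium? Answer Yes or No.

Row minima: A → 7, B → -5; maximin = 7.
Column maxima: 1 → 8, 2 → 8; minimax = 8.
7 ≠ 8, so no pure-strategy equilibrium exists.

No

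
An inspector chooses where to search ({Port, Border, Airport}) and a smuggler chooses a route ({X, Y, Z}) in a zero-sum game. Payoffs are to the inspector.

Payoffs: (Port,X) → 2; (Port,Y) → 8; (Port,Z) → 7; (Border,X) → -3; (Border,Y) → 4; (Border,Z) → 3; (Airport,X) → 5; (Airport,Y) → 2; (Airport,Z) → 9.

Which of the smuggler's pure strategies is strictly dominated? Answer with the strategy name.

X holds the inspector's payoff strictly below Z in every row: 2 < 7, -3 < 3, 5 < 9.
So Z is strictly dominated for the smuggler.

Z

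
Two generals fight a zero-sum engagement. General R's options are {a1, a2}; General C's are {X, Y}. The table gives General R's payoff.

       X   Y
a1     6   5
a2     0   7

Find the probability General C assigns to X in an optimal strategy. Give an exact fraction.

1/4

Row minima: a1 → 5, a2 → 0; maximin = 5.
Column maxima: X → 6, Y → 7; minimax = 6.
5 ≠ 6, so there is no saddle point; optimal play is mixed.
Let General R play a1 with probability p. Expected payoff against X: 6p + 0(1−p) = 6p; against Y: 5p + 7(1−p) = −2p + 7.
Setting these equal: 6p = −2p + 7 ⇒ 8p = 7 ⇒ p = 7/8, and the value is (6)·(7/8) = 21/4.
For General C: with q = P(X), equating a1's and a2's payoffs gives q + 5 = −7q + 7 ⇒ q = 1/4.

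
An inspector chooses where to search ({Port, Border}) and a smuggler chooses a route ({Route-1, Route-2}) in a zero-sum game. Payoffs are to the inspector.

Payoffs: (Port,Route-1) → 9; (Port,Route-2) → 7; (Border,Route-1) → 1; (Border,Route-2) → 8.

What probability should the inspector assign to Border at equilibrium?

Row minima: Port → 7, Border → 1; maximin = 7.
Column maxima: Route-1 → 9, Route-2 → 8; minimax = 8.
7 ≠ 8, so there is no saddle point; optimal play is mixed.
Let the inspector play Port with probability p. Expected payoff against Route-1: 9p + 1(1−p) = 8p + 1; against Route-2: 7p + 8(1−p) = −p + 8.
Setting these equal: 8p + 1 = −p + 8 ⇒ 9p = 7 ⇒ p = 7/9, and the value is (8)·(7/9) + 1 = 65/9.
For the smuggler: with q = P(Route-1), equating Port's and Border's payoffs gives 2q + 7 = −7q + 8 ⇒ q = 1/9.

2/9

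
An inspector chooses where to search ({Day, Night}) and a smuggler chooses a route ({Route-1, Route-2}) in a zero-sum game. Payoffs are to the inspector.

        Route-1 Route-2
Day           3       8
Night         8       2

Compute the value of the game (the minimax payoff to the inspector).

Row minima: Day → 3, Night → 2; maximin = 3.
Column maxima: Route-1 → 8, Route-2 → 8; minimax = 8.
3 ≠ 8, so there is no saddle point; optimal play is mixed.
Let the inspector play Day with probability p. Expected payoff against Route-1: 3p + 8(1−p) = −5p + 8; against Route-2: 8p + 2(1−p) = 6p + 2.
Setting these equal: −5p + 8 = 6p + 2 ⇒ −11p = -6 ⇒ p = 6/11, and the value is (-5)·(6/11) + 8 = 58/11.
For the smuggler: with q = P(Route-1), equating Day's and Night's payoffs gives −5q + 8 = 6q + 2 ⇒ q = 6/11.

58/11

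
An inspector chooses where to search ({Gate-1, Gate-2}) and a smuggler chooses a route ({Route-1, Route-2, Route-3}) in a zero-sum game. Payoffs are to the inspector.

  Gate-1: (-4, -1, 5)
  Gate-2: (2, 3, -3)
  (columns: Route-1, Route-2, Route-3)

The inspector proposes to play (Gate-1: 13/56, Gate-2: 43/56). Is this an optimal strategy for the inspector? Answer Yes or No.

Against Route-1 this mix gives (13/56)·(-4) + (43/56)·2 = 17/28.
Against Route-2 this mix gives (13/56)·(-1) + (43/56)·3 = 29/14.
Against Route-3 this mix gives (13/56)·5 + (43/56)·(-3) = -8/7.
The smuggler will play Route-3, holding the inspector to -8/7. Shifting weight toward the row that does better against Route-3 would raise this floor (the equalizing mix achieves -1/7 against both Route-3 and Route-1), so the proposed strategy is not optimal.

No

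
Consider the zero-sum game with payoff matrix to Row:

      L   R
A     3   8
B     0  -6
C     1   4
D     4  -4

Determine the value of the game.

Row minima: A → 3, B → -6, C → 1, D → -4; maximin = 3.
Column maxima: L → 4, R → 8; minimax = 4.
3 ≠ 4, so there is no saddle point; optimal play is mixed.
B is strictly dominated by A, so Row never plays it.
C is strictly dominated by A, so Row never plays it.
On the remaining 2×2 (A, D vs L, R):
Let Row play A with probability p. Expected payoff against L: 3p + 4(1−p) = −p + 4; against R: 8p + (-4)(1−p) = 12p − 4.
Setting these equal: −p + 4 = 12p − 4 ⇒ −13p = -8 ⇒ p = 8/13, and the value is (-1)·(8/13) + 4 = 44/13.
For Column: with q = P(L), equating A's and D's payoffs gives −5q + 8 = 8q − 4 ⇒ q = 12/13.

44/13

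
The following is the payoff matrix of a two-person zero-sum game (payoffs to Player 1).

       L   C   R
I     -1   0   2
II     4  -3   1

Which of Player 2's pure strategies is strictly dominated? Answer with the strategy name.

R

C holds Player 1's payoff strictly below R in every row: 0 < 2, -3 < 1.
So R is strictly dominated for Player 2.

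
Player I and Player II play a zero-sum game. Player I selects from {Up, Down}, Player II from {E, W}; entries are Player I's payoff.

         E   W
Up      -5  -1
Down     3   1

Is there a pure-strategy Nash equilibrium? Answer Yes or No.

Row minima: Up → -5, Down → 1; maximin = 1.
Column maxima: E → 3, W → 1; minimax = 1.
maximin = minimax = 1, so a saddle point exists.

Yes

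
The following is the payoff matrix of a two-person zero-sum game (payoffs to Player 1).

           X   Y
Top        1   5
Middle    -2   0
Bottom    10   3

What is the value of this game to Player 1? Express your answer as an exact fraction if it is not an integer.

47/11

Row minima: Top → 1, Middle → -2, Bottom → 3; maximin = 3.
Column maxima: X → 10, Y → 5; minimax = 5.
3 ≠ 5, so there is no saddle point; optimal play is mixed.
Middle is strictly dominated by Top, so Player 1 never plays it.
On the remaining 2×2 (Top, Bottom vs X, Y):
Let Player 1 play Top with probability p. Expected payoff against X: 1p + 10(1−p) = −9p + 10; against Y: 5p + 3(1−p) = 2p + 3.
Setting these equal: −9p + 10 = 2p + 3 ⇒ −11p = -7 ⇒ p = 7/11, and the value is (-9)·(7/11) + 10 = 47/11.
For Player 2: with q = P(X), equating Top's and Bottom's payoffs gives −4q + 5 = 7q + 3 ⇒ q = 2/11.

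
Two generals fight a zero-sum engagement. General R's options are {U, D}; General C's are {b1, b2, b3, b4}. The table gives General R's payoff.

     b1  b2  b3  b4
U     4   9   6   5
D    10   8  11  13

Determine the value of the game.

58/7

Row minima: U → 4, D → 8; maximin = 8.
Column maxima: b1 → 10, b2 → 9, b3 → 11, b4 → 13; minimax = 9.
8 ≠ 9, so there is no saddle point; optimal play is mixed.
b3 is strictly dominated by b1 (it gives General R strictly more in every row), so General C never plays it.
b4 is strictly dominated by b1 (it gives General R strictly more in every row), so General C never plays it.
On the remaining 2×2 (U, D vs b1, b2):
Let General R play U with probability p. Expected payoff against b1: 4p + 10(1−p) = −6p + 10; against b2: 9p + 8(1−p) = p + 8.
Setting these equal: −6p + 10 = p + 8 ⇒ −7p = -2 ⇒ p = 2/7, and the value is (-6)·(2/7) + 10 = 58/7.
For General C: with q = P(b1), equating U's and D's payoffs gives −5q + 9 = 2q + 8 ⇒ q = 1/7.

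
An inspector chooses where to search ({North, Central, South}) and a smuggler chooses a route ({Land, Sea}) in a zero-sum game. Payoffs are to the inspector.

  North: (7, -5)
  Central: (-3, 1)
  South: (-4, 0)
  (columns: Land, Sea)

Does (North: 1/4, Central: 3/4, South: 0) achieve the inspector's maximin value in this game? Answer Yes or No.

Yes

Against Land this mix gives (1/4)·7 + (3/4)·(-3) = -1/2.
Against Sea this mix gives (1/4)·(-5) + (3/4)·1 = -1/2.
All of the smuggler's active replies (Land, Sea) yield -1/2, and no column does worse for the inspector. The mix makes the smuggler indifferent and guarantees -1/2, so it is optimal.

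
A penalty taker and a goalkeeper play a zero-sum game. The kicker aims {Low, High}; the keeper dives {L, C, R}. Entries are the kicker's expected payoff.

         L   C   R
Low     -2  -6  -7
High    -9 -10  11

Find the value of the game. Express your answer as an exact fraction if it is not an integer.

-68/11

Row minima: Low → -7, High → -10; maximin = -7.
Column maxima: L → -2, C → -6, R → 11; minimax = -6.
-7 ≠ -6, so there is no saddle point; optimal play is mixed.
L is strictly dominated by C (it gives the kicker strictly more in every row), so the keeper never plays it.
On the remaining 2×2 (Low, High vs C, R):
Let the kicker play Low with probability p. Expected payoff against C: (-6)p + (-10)(1−p) = 4p − 10; against R: (-7)p + 11(1−p) = −18p + 11.
Setting these equal: 4p − 10 = −18p + 11 ⇒ 22p = 21 ⇒ p = 21/22, and the value is (4)·(21/22) − 10 = -68/11.
For the keeper: with q = P(C), equating Low's and High's payoffs gives q − 7 = −21q + 11 ⇒ q = 9/11.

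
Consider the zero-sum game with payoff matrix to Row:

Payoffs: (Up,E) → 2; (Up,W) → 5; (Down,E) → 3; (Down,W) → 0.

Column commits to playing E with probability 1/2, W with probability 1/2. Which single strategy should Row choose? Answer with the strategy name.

Up

Expected payoff of Up: (1/2)·2 + (1/2)·5 = 7/2.
Expected payoff of Down: (1/2)·3 + (1/2)·0 = 3/2.
The largest is 7/2, so Row's best response is Up.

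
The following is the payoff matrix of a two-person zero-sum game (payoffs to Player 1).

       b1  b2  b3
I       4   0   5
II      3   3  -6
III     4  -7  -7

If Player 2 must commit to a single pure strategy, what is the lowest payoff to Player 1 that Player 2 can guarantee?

3

Column maxima: b1 → 4, b2 → 3, b3 → 5.
The smallest of these is 3.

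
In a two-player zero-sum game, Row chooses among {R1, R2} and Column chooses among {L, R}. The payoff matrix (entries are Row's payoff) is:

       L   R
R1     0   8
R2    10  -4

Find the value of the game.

Row minima: R1 → 0, R2 → -4; maximin = 0.
Column maxima: L → 10, R → 8; minimax = 8.
0 ≠ 8, so there is no saddle point; optimal play is mixed.
Let Row play R1 with probability p. Expected payoff against L: 0p + 10(1−p) = −10p + 10; against R: 8p + (-4)(1−p) = 12p − 4.
Setting these equal: −10p + 10 = 12p − 4 ⇒ −22p = -14 ⇒ p = 7/11, and the value is (-10)·(7/11) + 10 = 40/11.
For Column: with q = P(L), equating R1's and R2's payoffs gives −8q + 8 = 14q − 4 ⇒ q = 6/11.

40/11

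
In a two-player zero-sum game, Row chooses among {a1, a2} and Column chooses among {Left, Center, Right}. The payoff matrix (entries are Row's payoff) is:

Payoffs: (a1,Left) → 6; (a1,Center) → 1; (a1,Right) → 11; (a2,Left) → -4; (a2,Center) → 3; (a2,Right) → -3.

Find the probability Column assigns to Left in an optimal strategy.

1/6

Row minima: a1 → 1, a2 → -4; maximin = 1.
Column maxima: Left → 6, Center → 3, Right → 11; minimax = 3.
1 ≠ 3, so there is no saddle point; optimal play is mixed.
Right is strictly dominated by Left (it gives Row strictly more in every row), so Column never plays it.
On the remaining 2×2 (a1, a2 vs Left, Center):
Let Row play a1 with probability p. Expected payoff against Left: 6p + (-4)(1−p) = 10p − 4; against Center: 1p + 3(1−p) = −2p + 3.
Setting these equal: 10p − 4 = −2p + 3 ⇒ 12p = 7 ⇒ p = 7/12, and the value is (10)·(7/12) − 4 = 11/6.
For Column: with q = P(Left), equating a1's and a2's payoffs gives 5q + 1 = −7q + 3 ⇒ q = 1/6.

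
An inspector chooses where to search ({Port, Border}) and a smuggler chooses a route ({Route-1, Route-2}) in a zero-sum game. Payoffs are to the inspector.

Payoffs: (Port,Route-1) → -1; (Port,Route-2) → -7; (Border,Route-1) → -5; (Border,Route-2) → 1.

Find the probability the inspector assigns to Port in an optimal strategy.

Row minima: Port → -7, Border → -5; maximin = -5.
Column maxima: Route-1 → -1, Route-2 → 1; minimax = -1.
-5 ≠ -1, so there is no saddle point; optimal play is mixed.
Let the inspector play Port with probability p. Expected payoff against Route-1: (-1)p + (-5)(1−p) = 4p − 5; against Route-2: (-7)p + 1(1−p) = −8p + 1.
Setting these equal: 4p − 5 = −8p + 1 ⇒ 12p = 6 ⇒ p = 1/2, and the value is (4)·(1/2) − 5 = -3.
For the smuggler: with q = P(Route-1), equating Port's and Border's payoffs gives 6q − 7 = −6q + 1 ⇒ q = 2/3.

1/2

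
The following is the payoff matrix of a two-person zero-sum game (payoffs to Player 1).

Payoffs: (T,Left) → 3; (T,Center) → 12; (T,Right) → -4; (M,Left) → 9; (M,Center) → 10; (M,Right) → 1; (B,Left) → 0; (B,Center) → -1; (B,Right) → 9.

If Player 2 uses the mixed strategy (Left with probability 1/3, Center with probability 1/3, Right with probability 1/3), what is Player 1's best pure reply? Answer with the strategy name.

M

Expected payoff of T: (1/3)·3 + (1/3)·12 + (1/3)·(-4) = 11/3.
Expected payoff of M: (1/3)·9 + (1/3)·10 + (1/3)·1 = 20/3.
Expected payoff of B: (1/3)·0 + (1/3)·(-1) + (1/3)·9 = 8/3.
The largest is 20/3, so Player 1's best response is M.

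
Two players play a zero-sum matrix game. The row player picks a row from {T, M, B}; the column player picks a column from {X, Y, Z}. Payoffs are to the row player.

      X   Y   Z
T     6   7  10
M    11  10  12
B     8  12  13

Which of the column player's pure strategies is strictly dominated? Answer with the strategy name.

Z

X holds the row player's payoff strictly below Z in every row: 6 < 10, 11 < 12, 8 < 13.
So Z is strictly dominated for the column player.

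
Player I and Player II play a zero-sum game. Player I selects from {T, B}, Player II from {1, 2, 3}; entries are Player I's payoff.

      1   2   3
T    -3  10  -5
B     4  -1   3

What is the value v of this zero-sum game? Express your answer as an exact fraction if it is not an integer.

Row minima: T → -5, B → -1; maximin = -1.
Column maxima: 1 → 4, 2 → 10, 3 → 3; minimax = 3.
-1 ≠ 3, so there is no saddle point; optimal play is mixed.
1 is strictly dominated by 3 (it gives Player I strictly more in every row), so Player II never plays it.
On the remaining 2×2 (T, B vs 2, 3):
Let Player I play T with probability p. Expected payoff against 2: 10p + (-1)(1−p) = 11p − 1; against 3: (-5)p + 3(1−p) = −8p + 3.
Setting these equal: 11p − 1 = −8p + 3 ⇒ 19p = 4 ⇒ p = 4/19, and the value is (11)·(4/19) − 1 = 25/19.
For Player II: with q = P(2), equating T's and B's payoffs gives 15q − 5 = −4q + 3 ⇒ q = 8/19.

25/19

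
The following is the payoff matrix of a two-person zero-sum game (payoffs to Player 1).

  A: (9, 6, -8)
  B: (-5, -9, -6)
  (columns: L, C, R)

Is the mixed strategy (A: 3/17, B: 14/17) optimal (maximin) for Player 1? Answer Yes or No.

Against L this mix gives (3/17)·9 + (14/17)·(-5) = -43/17.
Against C this mix gives (3/17)·6 + (14/17)·(-9) = -108/17.
Against R this mix gives (3/17)·(-8) + (14/17)·(-6) = -108/17.
All of Player 2's active replies (C, R) yield -108/17, and no column does worse for Player 1. The mix makes Player 2 indifferent and guarantees -108/17, so it is optimal.

Yes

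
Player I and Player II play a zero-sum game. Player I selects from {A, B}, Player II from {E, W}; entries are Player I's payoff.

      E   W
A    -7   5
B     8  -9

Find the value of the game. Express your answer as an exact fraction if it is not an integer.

-23/29

Row minima: A → -7, B → -9; maximin = -7.
Column maxima: E → 8, W → 5; minimax = 5.
-7 ≠ 5, so there is no saddle point; optimal play is mixed.
Let Player I play A with probability p. Expected payoff against E: (-7)p + 8(1−p) = −15p + 8; against W: 5p + (-9)(1−p) = 14p − 9.
Setting these equal: −15p + 8 = 14p − 9 ⇒ −29p = -17 ⇒ p = 17/29, and the value is (-15)·(17/29) + 8 = -23/29.
For Player II: with q = P(E), equating A's and B's payoffs gives −12q + 5 = 17q − 9 ⇒ q = 14/29.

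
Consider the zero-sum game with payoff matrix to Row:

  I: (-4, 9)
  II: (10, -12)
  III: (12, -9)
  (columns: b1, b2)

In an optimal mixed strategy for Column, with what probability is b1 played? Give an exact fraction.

9/17

Row minima: I → -4, II → -12, III → -9; maximin = -4.
Column maxima: b1 → 12, b2 → 9; minimax = 9.
-4 ≠ 9, so there is no saddle point; optimal play is mixed.
II is strictly dominated by III, so Row never plays it.
On the remaining 2×2 (I, III vs b1, b2):
Let Row play I with probability p. Expected payoff against b1: (-4)p + 12(1−p) = −16p + 12; against b2: 9p + (-9)(1−p) = 18p − 9.
Setting these equal: −16p + 12 = 18p − 9 ⇒ −34p = -21 ⇒ p = 21/34, and the value is (-16)·(21/34) + 12 = 36/17.
For Column: with q = P(b1), equating I's and III's payoffs gives −13q + 9 = 21q − 9 ⇒ q = 9/17.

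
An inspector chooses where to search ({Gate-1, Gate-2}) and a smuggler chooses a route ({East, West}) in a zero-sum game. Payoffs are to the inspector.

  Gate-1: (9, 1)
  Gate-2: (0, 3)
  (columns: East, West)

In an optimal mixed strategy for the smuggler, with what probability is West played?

Row minima: Gate-1 → 1, Gate-2 → 0; maximin = 1.
Column maxima: East → 9, West → 3; minimax = 3.
1 ≠ 3, so there is no saddle point; optimal play is mixed.
Let the inspector play Gate-1 with probability p. Expected payoff against East: 9p + 0(1−p) = 9p; against West: 1p + 3(1−p) = −2p + 3.
Setting these equal: 9p = −2p + 3 ⇒ 11p = 3 ⇒ p = 3/11, and the value is (9)·(3/11) = 27/11.
For the smuggler: with q = P(East), equating Gate-1's and Gate-2's payoffs gives 8q + 1 = −3q + 3 ⇒ q = 2/11.

9/11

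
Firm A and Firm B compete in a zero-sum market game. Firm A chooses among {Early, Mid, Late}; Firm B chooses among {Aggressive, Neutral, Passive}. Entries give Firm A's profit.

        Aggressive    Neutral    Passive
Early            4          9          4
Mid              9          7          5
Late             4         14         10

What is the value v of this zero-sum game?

7

Row minima: Early → 4, Mid → 5, Late → 4; maximin = 5.
Column maxima: Aggressive → 9, Neutral → 14, Passive → 10; minimax = 9.
5 ≠ 9, so there is no saddle point; optimal play is mixed.
Neutral is strictly dominated by Passive (it gives Firm A strictly more in every row), so Firm B never plays it.
With Neutral eliminated, Early is strictly dominated by Mid (Mid gives Firm A strictly more in every remaining column), so Firm A never plays it.
On the remaining 2×2 (Mid, Late vs Aggressive, Passive):
Let Firm A play Mid with probability p. Expected payoff against Aggressive: 9p + 4(1−p) = 5p + 4; against Passive: 5p + 10(1−p) = −5p + 10.
Setting these equal: 5p + 4 = −5p + 10 ⇒ 10p = 6 ⇒ p = 3/5, and the value is (5)·(3/5) + 4 = 7.
For Firm B: with q = P(Aggressive), equating Mid's and Late's payoffs gives 4q + 5 = −6q + 10 ⇒ q = 1/2.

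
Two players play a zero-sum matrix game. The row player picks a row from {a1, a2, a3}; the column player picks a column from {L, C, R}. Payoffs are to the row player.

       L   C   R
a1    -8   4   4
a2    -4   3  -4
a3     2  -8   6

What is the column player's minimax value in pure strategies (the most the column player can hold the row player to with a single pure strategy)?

2

Column maxima: L → 2, C → 4, R → 6.
The smallest of these is 2.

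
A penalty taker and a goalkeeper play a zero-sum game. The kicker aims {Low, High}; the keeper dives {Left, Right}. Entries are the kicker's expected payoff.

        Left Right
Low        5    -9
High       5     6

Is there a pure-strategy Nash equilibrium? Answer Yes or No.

Yes

Row minima: Low → -9, High → 5; maximin = 5.
Column maxima: Left → 5, Right → 6; minimax = 5.
maximin = minimax = 5, so a saddle point exists.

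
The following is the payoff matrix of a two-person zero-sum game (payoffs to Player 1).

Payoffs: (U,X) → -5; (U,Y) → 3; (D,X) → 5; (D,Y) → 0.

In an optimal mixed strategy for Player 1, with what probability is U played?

5/13

Row minima: U → -5, D → 0; maximin = 0.
Column maxima: X → 5, Y → 3; minimax = 3.
0 ≠ 3, so there is no saddle point; optimal play is mixed.
Let Player 1 play U with probability p. Expected payoff against X: (-5)p + 5(1−p) = −10p + 5; against Y: 3p + 0(1−p) = 3p.
Setting these equal: −10p + 5 = 3p ⇒ −13p = -5 ⇒ p = 5/13, and the value is (-10)·(5/13) + 5 = 15/13.
For Player 2: with q = P(X), equating U's and D's payoffs gives −8q + 3 = 5q ⇒ q = 3/13.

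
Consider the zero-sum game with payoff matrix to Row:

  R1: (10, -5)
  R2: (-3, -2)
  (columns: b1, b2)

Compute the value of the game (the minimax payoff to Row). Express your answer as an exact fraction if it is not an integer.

Row minima: R1 → -5, R2 → -3; maximin = -3.
Column maxima: b1 → 10, b2 → -2; minimax = -2.
-3 ≠ -2, so there is no saddle point; optimal play is mixed.
Let Row play R1 with probability p. Expected payoff against b1: 10p + (-3)(1−p) = 13p − 3; against b2: (-5)p + (-2)(1−p) = −3p − 2.
Setting these equal: 13p − 3 = −3p − 2 ⇒ 16p = 1 ⇒ p = 1/16, and the value is (13)·(1/16) − 3 = -35/16.
For Column: with q = P(b1), equating R1's and R2's payoffs gives 15q − 5 = −q − 2 ⇒ q = 3/16.

-35/16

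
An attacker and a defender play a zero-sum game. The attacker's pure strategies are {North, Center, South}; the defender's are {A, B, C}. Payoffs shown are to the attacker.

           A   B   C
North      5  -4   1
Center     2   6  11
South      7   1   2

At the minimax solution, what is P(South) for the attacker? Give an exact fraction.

Row minima: North → -4, Center → 2, South → 1; maximin = 2.
Column maxima: A → 7, B → 6, C → 11; minimax = 6.
2 ≠ 6, so there is no saddle point; optimal play is mixed.
North is strictly dominated by South, so the attacker never plays it.
C is strictly dominated by B (it gives the attacker strictly more in every row), so the defender never plays it.
On the remaining 2×2 (Center, South vs A, B):
Let the attacker play Center with probability p. Expected payoff against A: 2p + 7(1−p) = −5p + 7; against B: 6p + 1(1−p) = 5p + 1.
Setting these equal: −5p + 7 = 5p + 1 ⇒ −10p = -6 ⇒ p = 3/5, and the value is (-5)·(3/5) + 7 = 4.
For the defender: with q = P(A), equating Center's and South's payoffs gives −4q + 6 = 6q + 1 ⇒ q = 1/2.

2/5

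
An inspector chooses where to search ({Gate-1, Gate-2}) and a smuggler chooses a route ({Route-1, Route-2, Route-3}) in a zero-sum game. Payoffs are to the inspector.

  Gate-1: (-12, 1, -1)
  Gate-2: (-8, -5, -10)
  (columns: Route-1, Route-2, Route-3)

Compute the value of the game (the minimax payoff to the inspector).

-112/13

Row minima: Gate-1 → -12, Gate-2 → -10; maximin = -10.
Column maxima: Route-1 → -8, Route-2 → 1, Route-3 → -1; minimax = -8.
-10 ≠ -8, so there is no saddle point; optimal play is mixed.
Route-2 is strictly dominated by Route-1 (it gives the inspector strictly more in every row), so the smuggler never plays it.
On the remaining 2×2 (Gate-1, Gate-2 vs Route-1, Route-3):
Let the inspector play Gate-1 with probability p. Expected payoff against Route-1: (-12)p + (-8)(1−p) = −4p − 8; against Route-3: (-1)p + (-10)(1−p) = 9p − 10.
Setting these equal: −4p − 8 = 9p − 10 ⇒ −13p = -2 ⇒ p = 2/13, and the value is (-4)·(2/13) − 8 = -112/13.
For the smuggler: with q = P(Route-1), equating Gate-1's and Gate-2's payoffs gives −11q − 1 = 2q − 10 ⇒ q = 9/13.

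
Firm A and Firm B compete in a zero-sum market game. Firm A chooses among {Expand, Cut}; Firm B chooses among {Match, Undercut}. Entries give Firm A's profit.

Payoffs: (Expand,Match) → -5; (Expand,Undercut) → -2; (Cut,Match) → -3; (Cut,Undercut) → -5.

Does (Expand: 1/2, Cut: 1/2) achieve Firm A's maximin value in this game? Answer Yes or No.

Against Match this mix gives (1/2)·(-5) + (1/2)·(-3) = -4.
Against Undercut this mix gives (1/2)·(-2) + (1/2)·(-5) = -7/2.
Firm B will play Match, holding Firm A to -4. Shifting weight toward the row that does better against Match would raise this floor (the equalizing mix achieves -19/5 against both Match and Undercut), so the proposed strategy is not optimal.

No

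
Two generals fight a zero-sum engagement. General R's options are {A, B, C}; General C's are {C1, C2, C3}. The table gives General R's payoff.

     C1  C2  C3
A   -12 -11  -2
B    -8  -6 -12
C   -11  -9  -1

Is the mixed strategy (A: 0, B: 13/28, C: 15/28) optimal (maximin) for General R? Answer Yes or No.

Against C1 this mix gives (13/28)·(-8) + (15/28)·(-11) = -269/28.
Against C2 this mix gives (13/28)·(-6) + (15/28)·(-9) = -213/28.
Against C3 this mix gives (13/28)·(-12) + (15/28)·(-1) = -171/28.
General C will play C1, holding General R to -269/28. Shifting weight toward the row that does better against C1 would raise this floor (the equalizing mix achieves -62/7 against both C1 and C3), so the proposed strategy is not optimal.

No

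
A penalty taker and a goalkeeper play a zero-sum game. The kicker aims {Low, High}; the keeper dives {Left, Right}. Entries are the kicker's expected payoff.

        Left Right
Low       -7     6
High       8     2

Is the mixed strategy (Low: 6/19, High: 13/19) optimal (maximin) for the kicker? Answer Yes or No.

Against Left this mix gives (6/19)·(-7) + (13/19)·8 = 62/19.
Against Right this mix gives (6/19)·6 + (13/19)·2 = 62/19.
All of the keeper's active replies (Left, Right) yield 62/19, and no column does worse for the kicker. The mix makes the keeper indifferent and guarantees 62/19, so it is optimal.

Yes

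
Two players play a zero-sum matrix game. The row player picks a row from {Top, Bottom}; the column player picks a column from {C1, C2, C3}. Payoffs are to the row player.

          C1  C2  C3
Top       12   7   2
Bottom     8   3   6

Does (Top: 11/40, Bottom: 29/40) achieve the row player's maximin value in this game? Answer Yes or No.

No

Against C1 this mix gives (11/40)·12 + (29/40)·8 = 91/10.
Against C2 this mix gives (11/40)·7 + (29/40)·3 = 41/10.
Against C3 this mix gives (11/40)·2 + (29/40)·6 = 49/10.
The column player will play C2, holding the row player to 41/10. Shifting weight toward the row that does better against C2 would raise this floor (the equalizing mix achieves 9/2 against both C2 and C3), so the proposed strategy is not optimal.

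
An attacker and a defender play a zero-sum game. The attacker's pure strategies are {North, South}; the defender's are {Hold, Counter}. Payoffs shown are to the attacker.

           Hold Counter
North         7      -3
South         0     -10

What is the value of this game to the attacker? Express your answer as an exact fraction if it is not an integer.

Row minima: North → -3, South → -10; maximin = -3.
Column maxima: Hold → 7, Counter → -3; minimax = -3.
Since maximin = minimax = -3, there is a saddle point and the value is -3.

-3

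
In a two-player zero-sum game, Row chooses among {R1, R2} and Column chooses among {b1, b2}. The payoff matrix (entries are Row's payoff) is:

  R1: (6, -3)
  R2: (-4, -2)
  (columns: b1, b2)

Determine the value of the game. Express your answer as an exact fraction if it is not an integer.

-24/11

Row minima: R1 → -3, R2 → -4; maximin = -3.
Column maxima: b1 → 6, b2 → -2; minimax = -2.
-3 ≠ -2, so there is no saddle point; optimal play is mixed.
Let Row play R1 with probability p. Expected payoff against b1: 6p + (-4)(1−p) = 10p − 4; against b2: (-3)p + (-2)(1−p) = −p − 2.
Setting these equal: 10p − 4 = −p − 2 ⇒ 11p = 2 ⇒ p = 2/11, and the value is (10)·(2/11) − 4 = -24/11.
For Column: with q = P(b1), equating R1's and R2's payoffs gives 9q − 3 = −2q − 2 ⇒ q = 1/11.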